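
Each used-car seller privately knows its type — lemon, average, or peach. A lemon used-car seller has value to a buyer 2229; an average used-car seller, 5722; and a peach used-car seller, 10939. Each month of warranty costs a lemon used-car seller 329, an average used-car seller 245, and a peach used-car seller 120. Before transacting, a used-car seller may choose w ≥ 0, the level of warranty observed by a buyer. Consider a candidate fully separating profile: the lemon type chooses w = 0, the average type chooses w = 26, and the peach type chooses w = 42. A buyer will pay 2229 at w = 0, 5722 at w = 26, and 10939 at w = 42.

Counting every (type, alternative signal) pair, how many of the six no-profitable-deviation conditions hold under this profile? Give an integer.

Average (own payoff 5722 − 245×26 = -648): to w=0 gives 2229 → profitable ✗; to w=42 gives 10939 − 245×42 = 649 → profitable ✗.
Peach (own payoff 10939 − 120×42 = 5899): to w=0 gives 2229 → no gain ✓; to w=26 gives 5722 − 120×26 = 2602 → no gain ✓.
Lemon (own payoff 2229): to w=26 gives 5722 − 329×26 = -2832 → no gain ✓; to w=42 gives 10939 − 329×42 = -2879 → no gain ✓.
4 of the 6 constraints hold; not an equilibrium.

4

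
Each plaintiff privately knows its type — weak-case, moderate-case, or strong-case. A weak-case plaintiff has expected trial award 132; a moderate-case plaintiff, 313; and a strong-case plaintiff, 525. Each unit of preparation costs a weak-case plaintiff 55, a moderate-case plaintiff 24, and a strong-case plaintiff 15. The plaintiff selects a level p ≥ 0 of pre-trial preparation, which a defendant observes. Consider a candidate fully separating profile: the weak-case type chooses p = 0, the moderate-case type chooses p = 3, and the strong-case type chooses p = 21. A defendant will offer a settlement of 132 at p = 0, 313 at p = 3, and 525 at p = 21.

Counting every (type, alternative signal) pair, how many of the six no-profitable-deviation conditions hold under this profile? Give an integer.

Moderate-case (own payoff 313 − 24×3 = 241): to p=0 gives 132 → no gain ✓; to p=21 gives 525 − 24×21 = 21 → no gain ✓.
Weak-case (own payoff 132): to p=3 gives 313 − 55×3 = 148 → profitable ✗; to p=21 gives 525 − 55×21 = -630 → no gain ✓.
Strong-case (own payoff 525 − 15×21 = 210): to p=0 gives 132 → no gain ✓; to p=3 gives 313 − 15×3 = 268 → profitable ✗.
4 of the 6 constraints hold; not an equilibrium.

4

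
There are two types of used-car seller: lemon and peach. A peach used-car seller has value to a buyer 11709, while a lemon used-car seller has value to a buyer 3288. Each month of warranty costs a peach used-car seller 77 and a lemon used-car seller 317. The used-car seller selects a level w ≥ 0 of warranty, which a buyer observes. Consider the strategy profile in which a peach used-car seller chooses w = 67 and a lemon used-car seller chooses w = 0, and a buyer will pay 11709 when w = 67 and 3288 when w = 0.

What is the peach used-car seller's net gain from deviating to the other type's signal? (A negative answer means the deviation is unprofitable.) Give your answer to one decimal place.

Playing w = 67 the peach used-car seller receives 11709 − 77 × 67 = 6550.
Deviating to w = 0 yields 3288 instead.
Gain from deviating: 3288 − 6550 = -3262.0.
The gain is negative, so the peach type's incentive-compatibility constraint is satisfied.

-3262.0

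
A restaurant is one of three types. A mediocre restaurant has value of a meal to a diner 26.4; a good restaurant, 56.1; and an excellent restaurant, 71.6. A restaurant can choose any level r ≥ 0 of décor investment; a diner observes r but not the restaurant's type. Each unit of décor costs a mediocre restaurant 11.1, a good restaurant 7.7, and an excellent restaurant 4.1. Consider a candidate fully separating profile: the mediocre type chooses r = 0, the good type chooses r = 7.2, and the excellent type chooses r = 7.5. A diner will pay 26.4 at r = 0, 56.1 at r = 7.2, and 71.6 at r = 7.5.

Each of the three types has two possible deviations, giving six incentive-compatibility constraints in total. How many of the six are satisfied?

4

Mediocre (own payoff 26.4): to r=7.2 gives 56.1 − 11.1×7.2 = -23.82 → no gain ✓; to r=7.5 gives 71.6 − 11.1×7.5 = -11.65 → no gain ✓.
Excellent (own payoff 71.6 − 4.1×7.5 = 40.85): to r=0 gives 26.4 → no gain ✓; to r=7.2 gives 56.1 − 4.1×7.2 = 26.58 → no gain ✓.
Good (own payoff 56.1 − 7.7×7.2 = 0.66): to r=0 gives 26.4 → profitable ✗; to r=7.5 gives 71.6 − 7.7×7.5 = 13.85 → profitable ✗.
4 of the 6 constraints hold; not an equilibrium.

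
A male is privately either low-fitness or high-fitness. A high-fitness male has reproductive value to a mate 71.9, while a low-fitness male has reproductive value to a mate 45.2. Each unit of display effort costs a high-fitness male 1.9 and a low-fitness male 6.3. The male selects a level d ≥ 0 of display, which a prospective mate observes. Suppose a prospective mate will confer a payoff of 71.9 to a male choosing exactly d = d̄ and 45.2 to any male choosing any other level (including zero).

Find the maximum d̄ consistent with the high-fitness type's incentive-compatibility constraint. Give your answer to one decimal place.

Choosing d̄ yields the high-fitness type 71.9 − 1.9·d̄; choosing zero yields 45.2.
The high-fitness type is indifferent at 71.9 − 1.9·d̄ = 45.2, i.e. d̄ = (71.9 − 45.2) / 1.9 ≈ 14.1.
For any d̄ above 14.1 the high-fitness type would rather pool at zero, so separation collapses.

14.1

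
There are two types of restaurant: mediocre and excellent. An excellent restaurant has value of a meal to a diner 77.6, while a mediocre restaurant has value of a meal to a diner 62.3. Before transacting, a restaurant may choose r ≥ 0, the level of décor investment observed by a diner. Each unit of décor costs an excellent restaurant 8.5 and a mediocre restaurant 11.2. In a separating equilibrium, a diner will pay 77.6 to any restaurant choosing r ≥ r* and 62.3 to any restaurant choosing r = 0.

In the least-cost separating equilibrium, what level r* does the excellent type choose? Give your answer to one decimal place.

A mediocre restaurant choosing r = 0 receives 62.3.
Imitating at r* instead would pay 77.6 at cost 11.2·r*, netting 77.6 − 11.2·r*.
Indifference: 62.3 = 77.6 − 11.2·r*, so r* = (77.6 − 62.3) / 11.2 ≈ 1.4.
At r* the mediocre type's incentive constraint just binds; the excellent type strictly prefers r* since its per-unit cost is lower.

1.4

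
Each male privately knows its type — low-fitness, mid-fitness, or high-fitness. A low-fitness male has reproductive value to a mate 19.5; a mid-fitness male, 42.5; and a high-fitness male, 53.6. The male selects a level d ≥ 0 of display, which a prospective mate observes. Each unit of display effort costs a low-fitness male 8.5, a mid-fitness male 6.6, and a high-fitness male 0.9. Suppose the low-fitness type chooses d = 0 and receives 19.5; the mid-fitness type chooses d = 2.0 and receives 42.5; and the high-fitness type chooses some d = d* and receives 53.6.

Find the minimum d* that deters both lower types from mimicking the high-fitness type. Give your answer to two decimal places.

4.01

Mid-fitness type (on-path payoff 42.5 − 6.6×2.0 = 29.3) won't mimic when 29.3 ≥ 53.6 − 6.6·d*, i.e. d* ≥ 3.68.
Low-fitness type (on-path payoff 19.5) won't mimic when 19.5 ≥ 53.6 − 8.5·d*, i.e. d* ≥ 4.01.
Both must hold, so d* = max(4.01, 3.68) = 4.01. The low-fitness type's constraint binds.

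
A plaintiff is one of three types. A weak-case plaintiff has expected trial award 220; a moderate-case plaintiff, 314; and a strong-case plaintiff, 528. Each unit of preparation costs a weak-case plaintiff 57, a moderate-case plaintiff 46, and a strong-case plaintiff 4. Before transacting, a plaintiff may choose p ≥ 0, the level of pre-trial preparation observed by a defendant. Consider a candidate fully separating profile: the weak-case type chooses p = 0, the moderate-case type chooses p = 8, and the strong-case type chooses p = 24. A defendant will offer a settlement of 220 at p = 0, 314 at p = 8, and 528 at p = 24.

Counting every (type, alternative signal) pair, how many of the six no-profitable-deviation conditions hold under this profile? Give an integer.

5

Moderate-case (own payoff 314 − 46×8 = -54): to p=0 gives 220 → profitable ✗; to p=24 gives 528 − 46×24 = -576 → no gain ✓.
Strong-case (own payoff 528 − 4×24 = 432): to p=0 gives 220 → no gain ✓; to p=8 gives 314 − 4×8 = 282 → no gain ✓.
Weak-case (own payoff 220): to p=8 gives 314 − 57×8 = -142 → no gain ✓; to p=24 gives 528 − 57×24 = -840 → no gain ✓.
5 of the 6 constraints hold; not an equilibrium.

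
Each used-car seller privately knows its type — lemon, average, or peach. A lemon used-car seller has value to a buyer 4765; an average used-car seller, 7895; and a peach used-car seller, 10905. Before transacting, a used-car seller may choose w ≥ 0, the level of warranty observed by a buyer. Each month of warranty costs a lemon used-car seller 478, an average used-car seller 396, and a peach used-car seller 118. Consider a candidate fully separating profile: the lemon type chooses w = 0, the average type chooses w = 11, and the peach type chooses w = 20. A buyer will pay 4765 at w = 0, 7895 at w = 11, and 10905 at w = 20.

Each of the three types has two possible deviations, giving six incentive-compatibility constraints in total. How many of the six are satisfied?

5

Lemon (own payoff 4765): to w=11 gives 7895 − 478×11 = 2637 → no gain ✓; to w=20 gives 10905 − 478×20 = 1345 → no gain ✓.
Average (own payoff 7895 − 396×11 = 3539): to w=0 gives 4765 → profitable ✗; to w=20 gives 10905 − 396×20 = 2985 → no gain ✓.
Peach (own payoff 10905 − 118×20 = 8545): to w=0 gives 4765 → no gain ✓; to w=11 gives 7895 − 118×11 = 6597 → no gain ✓.
5 of the 6 constraints hold; not an equilibrium.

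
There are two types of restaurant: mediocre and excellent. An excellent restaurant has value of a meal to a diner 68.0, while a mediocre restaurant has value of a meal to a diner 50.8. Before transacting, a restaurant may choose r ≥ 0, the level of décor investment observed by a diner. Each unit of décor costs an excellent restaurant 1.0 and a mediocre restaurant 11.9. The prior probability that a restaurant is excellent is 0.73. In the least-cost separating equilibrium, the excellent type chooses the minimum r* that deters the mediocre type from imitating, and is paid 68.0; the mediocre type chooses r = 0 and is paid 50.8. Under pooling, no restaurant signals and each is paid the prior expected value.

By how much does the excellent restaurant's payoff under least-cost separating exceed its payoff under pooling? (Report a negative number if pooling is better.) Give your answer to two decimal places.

Least-cost separating signal: r* solves 50.8 = 68.0 − 11.9·r*, so r* = (68.0 − 50.8)/11.9 ≈ 1.4454.
Excellent type's separating payoff: 68.0 − 1.0 × r* = 68.0 − 1.0 × (68.0 − 50.8)/11.9 = 68.0 − 17.2/11.9 ≈ 66.5546.
Pooling payoff: 0.73 × 68.0 + 0.27 × 50.8 = 63.356.
Difference: 66.5546 − 63.356 = 3.1986, i.e. 3.20 to two decimal places.
The excellent type prefers to separate.

3.20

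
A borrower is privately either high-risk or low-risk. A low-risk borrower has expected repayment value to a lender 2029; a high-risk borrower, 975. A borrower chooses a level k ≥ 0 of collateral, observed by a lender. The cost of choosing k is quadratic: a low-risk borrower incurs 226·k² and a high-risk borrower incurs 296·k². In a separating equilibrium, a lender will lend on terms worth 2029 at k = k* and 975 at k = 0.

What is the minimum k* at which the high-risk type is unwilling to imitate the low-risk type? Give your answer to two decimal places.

1.89

The high-risk type at k = 0 receives 975; imitating at k* yields 2029 − 296·k*².
Indifference: 975 = 2029 − 296·k*², so k*² = (2029 − 975) / 296 ≈ 3.5608.
k* = √3.5608 ≈ 1.89.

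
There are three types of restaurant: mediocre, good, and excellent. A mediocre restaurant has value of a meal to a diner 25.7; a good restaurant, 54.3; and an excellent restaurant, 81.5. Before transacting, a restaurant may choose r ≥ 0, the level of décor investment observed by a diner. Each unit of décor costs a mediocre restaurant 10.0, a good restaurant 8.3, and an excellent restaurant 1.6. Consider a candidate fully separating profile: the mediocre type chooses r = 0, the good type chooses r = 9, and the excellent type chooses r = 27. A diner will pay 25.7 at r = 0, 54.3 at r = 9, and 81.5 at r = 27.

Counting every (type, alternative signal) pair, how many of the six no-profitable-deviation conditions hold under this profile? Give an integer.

Mediocre (own payoff 25.7): to r=9 gives 54.3 − 10.0×9 = -35.7 → no gain ✓; to r=27 gives 81.5 − 10.0×27 = -188.5 → no gain ✓.
Excellent (own payoff 81.5 − 1.6×27 = 38.3): to r=0 gives 25.7 → no gain ✓; to r=9 gives 54.3 − 1.6×9 = 39.9 → profitable ✗.
Good (own payoff 54.3 − 8.3×9 = -20.4): to r=0 gives 25.7 → profitable ✗; to r=27 gives 81.5 − 8.3×27 = -142.6 → no gain ✓.
4 of the 6 constraints hold; not an equilibrium.

4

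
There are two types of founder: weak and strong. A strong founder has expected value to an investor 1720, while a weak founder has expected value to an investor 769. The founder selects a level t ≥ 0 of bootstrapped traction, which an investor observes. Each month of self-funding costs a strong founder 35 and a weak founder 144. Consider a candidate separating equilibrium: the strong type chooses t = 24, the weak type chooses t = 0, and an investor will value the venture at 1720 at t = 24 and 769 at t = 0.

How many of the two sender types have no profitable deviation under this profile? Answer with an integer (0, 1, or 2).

2

Strong type: signal → 1720 − 35 × 24 = 880; deviate to 0 → 769. IC holds (880 ≥ 769).
Weak type: stay at 0 → 769; mimic → 1720 − 144 × 24 = -1736. IC holds (769 ≥ -1736).
2 of 2 constraints hold, so this is a separating equilibrium.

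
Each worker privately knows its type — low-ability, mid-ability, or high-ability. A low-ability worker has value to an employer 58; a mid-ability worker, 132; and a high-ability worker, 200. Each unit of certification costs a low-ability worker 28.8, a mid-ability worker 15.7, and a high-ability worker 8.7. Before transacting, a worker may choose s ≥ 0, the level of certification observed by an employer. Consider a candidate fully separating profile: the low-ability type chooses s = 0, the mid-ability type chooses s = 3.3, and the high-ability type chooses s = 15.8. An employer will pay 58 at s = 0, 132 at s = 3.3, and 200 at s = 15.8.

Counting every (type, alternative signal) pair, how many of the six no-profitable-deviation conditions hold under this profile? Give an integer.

Mid-ability (own payoff 132 − 15.7×3.3 = 80.19): to s=0 gives 58 → no gain ✓; to s=15.8 gives 200 − 15.7×15.8 = -48.06 → no gain ✓.
High-ability (own payoff 200 − 8.7×15.8 = 62.54): to s=0 gives 58 → no gain ✓; to s=3.3 gives 132 − 8.7×3.3 = 103.29 → profitable ✗.
Low-ability (own payoff 58): to s=3.3 gives 132 − 28.8×3.3 = 36.96 → no gain ✓; to s=15.8 gives 200 − 28.8×15.8 = -255.04 → no gain ✓.
5 of the 6 constraints hold; not an equilibrium.

5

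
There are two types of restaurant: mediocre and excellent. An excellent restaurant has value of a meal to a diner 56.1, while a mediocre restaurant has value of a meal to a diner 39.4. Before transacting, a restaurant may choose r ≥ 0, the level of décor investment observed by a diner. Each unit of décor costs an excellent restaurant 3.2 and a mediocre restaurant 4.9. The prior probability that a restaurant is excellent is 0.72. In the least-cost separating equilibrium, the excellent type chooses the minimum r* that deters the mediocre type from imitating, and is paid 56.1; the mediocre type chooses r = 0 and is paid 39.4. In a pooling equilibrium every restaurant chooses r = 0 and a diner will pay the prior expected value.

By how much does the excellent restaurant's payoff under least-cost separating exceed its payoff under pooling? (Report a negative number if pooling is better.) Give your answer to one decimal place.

-6.2

Least-cost separating signal: r* solves 39.4 = 56.1 − 4.9·r*, so r* = (56.1 − 39.4)/4.9 ≈ 3.4082.
Excellent type's separating payoff: 56.1 − 3.2 × r* = 56.1 − 3.2 × (56.1 − 39.4)/4.9 = 56.1 − 53.44/4.9 ≈ 45.194.
Pooling payoff: 0.72 × 56.1 + 0.28 × 39.4 = 51.424.
Difference: 45.194 − 51.424 = -6.23, i.e. -6.2 to one decimal place.
The excellent type would prefer the pooling outcome.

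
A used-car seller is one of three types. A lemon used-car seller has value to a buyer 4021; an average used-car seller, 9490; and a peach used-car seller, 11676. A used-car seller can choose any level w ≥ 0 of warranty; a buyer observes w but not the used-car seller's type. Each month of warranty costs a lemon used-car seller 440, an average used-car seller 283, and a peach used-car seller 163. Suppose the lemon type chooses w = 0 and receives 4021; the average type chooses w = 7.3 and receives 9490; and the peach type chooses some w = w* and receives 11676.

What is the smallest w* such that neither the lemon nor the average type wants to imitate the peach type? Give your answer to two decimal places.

Lemon type (on-path payoff 4021) won't mimic when 4021 ≥ 11676 − 440·w*, i.e. w* ≥ 17.40.
Average type (on-path payoff 9490 − 283×7.3 = 7424.1) won't mimic when 7424.1 ≥ 11676 − 283·w*, i.e. w* ≥ 15.02.
Both must hold, so w* = max(17.40, 15.02) = 17.40. The lemon type's constraint binds.

17.40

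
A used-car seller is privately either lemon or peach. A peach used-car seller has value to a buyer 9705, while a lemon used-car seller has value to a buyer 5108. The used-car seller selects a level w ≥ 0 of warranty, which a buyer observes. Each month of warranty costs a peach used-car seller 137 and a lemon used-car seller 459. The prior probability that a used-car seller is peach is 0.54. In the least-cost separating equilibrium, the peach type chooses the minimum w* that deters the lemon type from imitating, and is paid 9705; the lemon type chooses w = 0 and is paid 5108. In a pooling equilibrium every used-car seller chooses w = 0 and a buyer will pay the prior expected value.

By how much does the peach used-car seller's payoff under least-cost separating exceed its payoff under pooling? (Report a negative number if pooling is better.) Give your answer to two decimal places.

Least-cost separating signal: w* solves 5108 = 9705 − 459·w*, so w* = (9705 − 5108)/459 ≈ 10.0153.
Peach type's separating payoff: 9705 − 137 × w* = 9705 − 137 × (9705 − 5108)/459 = 9705 − 629789/459 ≈ 8332.9107.
Pooling payoff: 0.54 × 9705 + 0.46 × 5108 = 7590.38.
Difference: 8332.9107 − 7590.38 = 742.5307, i.e. 742.53 to two decimal places.
The peach type prefers to separate.

742.53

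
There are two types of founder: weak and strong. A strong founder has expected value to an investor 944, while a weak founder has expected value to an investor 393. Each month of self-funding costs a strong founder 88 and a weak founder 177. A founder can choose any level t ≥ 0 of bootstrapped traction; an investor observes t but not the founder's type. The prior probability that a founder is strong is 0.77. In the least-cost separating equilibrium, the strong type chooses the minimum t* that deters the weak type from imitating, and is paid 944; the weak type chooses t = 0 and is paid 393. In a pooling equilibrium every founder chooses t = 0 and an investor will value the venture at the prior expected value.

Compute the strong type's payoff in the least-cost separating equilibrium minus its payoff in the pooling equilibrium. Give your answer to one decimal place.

-147.2

Least-cost separating signal: t* solves 393 = 944 − 177·t*, so t* = (944 − 393)/177 ≈ 3.1130.
Strong type's separating payoff: 944 − 88 × t* = 944 − 88 × (944 − 393)/177 = 944 − 48488/177 ≈ 670.056.
Pooling payoff: 0.77 × 944 + 0.23 × 393 = 817.27.
Difference: 670.056 − 817.27 = -147.214, i.e. -147.2 to one decimal place.
The strong type would prefer the pooling outcome.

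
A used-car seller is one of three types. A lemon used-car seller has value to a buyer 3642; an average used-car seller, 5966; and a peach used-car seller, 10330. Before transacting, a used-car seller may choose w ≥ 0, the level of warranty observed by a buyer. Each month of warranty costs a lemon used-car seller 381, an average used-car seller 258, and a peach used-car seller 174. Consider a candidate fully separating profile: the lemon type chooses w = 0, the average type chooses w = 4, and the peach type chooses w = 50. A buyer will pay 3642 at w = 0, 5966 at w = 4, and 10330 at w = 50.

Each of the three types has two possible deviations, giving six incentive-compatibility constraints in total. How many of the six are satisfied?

3

Peach (own payoff 10330 − 174×50 = 1630): to w=0 gives 3642 → profitable ✗; to w=4 gives 5966 − 174×4 = 5270 → profitable ✗.
Average (own payoff 5966 − 258×4 = 4934): to w=0 gives 3642 → no gain ✓; to w=50 gives 10330 − 258×50 = -2570 → no gain ✓.
Lemon (own payoff 3642): to w=4 gives 5966 − 381×4 = 4442 → profitable ✗; to w=50 gives 10330 − 381×50 = -8720 → no gain ✓.
3 of the 6 constraints hold; not an equilibrium.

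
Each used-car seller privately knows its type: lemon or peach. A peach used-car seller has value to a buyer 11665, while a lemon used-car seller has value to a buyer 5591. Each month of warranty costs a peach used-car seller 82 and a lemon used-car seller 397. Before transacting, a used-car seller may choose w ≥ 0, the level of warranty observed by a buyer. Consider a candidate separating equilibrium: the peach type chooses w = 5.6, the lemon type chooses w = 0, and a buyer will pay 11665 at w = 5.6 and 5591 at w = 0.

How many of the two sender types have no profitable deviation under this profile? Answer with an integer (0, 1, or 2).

1

Lemon type: stay at 0 → 5591; mimic → 11665 − 397 × 5.6 = 9441.8. IC fails (5591 < 9441.8).
Peach type: signal → 11665 − 82 × 5.6 = 11205.8; deviate to 0 → 5591. IC holds (11205.8 ≥ 5591).
1 of 2 constraints hold, so this profile is not an equilibrium.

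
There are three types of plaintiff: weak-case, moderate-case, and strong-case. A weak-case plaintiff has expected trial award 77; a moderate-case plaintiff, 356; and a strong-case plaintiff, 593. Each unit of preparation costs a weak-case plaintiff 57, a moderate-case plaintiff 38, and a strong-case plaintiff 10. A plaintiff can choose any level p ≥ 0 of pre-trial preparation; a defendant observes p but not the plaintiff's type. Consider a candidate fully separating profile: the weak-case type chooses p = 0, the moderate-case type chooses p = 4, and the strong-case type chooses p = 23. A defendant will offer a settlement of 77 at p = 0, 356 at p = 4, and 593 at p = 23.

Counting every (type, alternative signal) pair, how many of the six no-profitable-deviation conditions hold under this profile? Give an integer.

Strong-case (own payoff 593 − 10×23 = 363): to p=0 gives 77 → no gain ✓; to p=4 gives 356 − 10×4 = 316 → no gain ✓.
Moderate-case (own payoff 356 − 38×4 = 204): to p=0 gives 77 → no gain ✓; to p=23 gives 593 − 38×23 = -281 → no gain ✓.
Weak-case (own payoff 77): to p=4 gives 356 − 57×4 = 128 → profitable ✗; to p=23 gives 593 − 57×23 = -718 → no gain ✓.
5 of the 6 constraints hold; not an equilibrium.

5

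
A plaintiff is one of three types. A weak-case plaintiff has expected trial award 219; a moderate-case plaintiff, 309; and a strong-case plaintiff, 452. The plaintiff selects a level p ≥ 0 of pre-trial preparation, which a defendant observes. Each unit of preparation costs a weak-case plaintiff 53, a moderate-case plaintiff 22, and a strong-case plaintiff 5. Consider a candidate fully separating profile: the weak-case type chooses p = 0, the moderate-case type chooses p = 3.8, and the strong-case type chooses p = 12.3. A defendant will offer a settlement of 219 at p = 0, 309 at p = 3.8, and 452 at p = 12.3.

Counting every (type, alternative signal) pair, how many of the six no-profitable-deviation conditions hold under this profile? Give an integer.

6

Moderate-case (own payoff 309 − 22×3.8 = 225.4): to p=0 gives 219 → no gain ✓; to p=12.3 gives 452 − 22×12.3 = 181.4 → no gain ✓.
Weak-case (own payoff 219): to p=3.8 gives 309 − 53×3.8 = 107.6 → no gain ✓; to p=12.3 gives 452 − 53×12.3 = -199.9 → no gain ✓.
Strong-case (own payoff 452 − 5×12.3 = 390.5): to p=0 gives 219 → no gain ✓; to p=3.8 gives 309 − 5×3.8 = 290 → no gain ✓.
6 of the 6 constraints hold; this profile is a separating equilibrium.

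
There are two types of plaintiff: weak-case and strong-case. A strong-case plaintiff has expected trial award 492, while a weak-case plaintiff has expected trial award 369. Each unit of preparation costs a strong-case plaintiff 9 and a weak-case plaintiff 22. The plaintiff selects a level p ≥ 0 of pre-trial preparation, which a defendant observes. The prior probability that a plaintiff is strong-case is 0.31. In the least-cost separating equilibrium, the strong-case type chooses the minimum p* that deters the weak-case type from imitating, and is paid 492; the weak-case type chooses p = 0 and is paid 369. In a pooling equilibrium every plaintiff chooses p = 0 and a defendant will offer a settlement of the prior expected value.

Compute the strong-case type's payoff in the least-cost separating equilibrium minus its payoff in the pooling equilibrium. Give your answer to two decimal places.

34.55

Least-cost separating signal: p* solves 369 = 492 − 22·p*, so p* = (492 − 369)/22 ≈ 5.5909.
Strong-case type's separating payoff: 492 − 9 × p* = 492 − 9 × (492 − 369)/22 = 492 − 1107/22 ≈ 441.6818.
Pooling payoff: 0.31 × 492 + 0.69 × 369 = 407.13.
Difference: 441.6818 − 407.13 = 34.5518, i.e. 34.55 to two decimal places.
The strong-case type prefers to separate.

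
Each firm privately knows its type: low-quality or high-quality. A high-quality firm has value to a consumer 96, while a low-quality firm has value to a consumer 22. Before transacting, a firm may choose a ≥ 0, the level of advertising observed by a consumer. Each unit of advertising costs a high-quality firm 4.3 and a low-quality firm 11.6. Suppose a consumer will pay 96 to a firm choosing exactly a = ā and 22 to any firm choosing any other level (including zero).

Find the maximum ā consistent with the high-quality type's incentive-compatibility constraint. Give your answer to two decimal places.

17.21

Choosing ā yields the high-quality type 96 − 4.3·ā; choosing zero yields 22.
The high-quality type is indifferent at 96 − 4.3·ā = 22, i.e. ā = (96 − 22) / 4.3 ≈ 17.21.
For any ā above 17.21 the high-quality type would rather pool at zero, so separation collapses.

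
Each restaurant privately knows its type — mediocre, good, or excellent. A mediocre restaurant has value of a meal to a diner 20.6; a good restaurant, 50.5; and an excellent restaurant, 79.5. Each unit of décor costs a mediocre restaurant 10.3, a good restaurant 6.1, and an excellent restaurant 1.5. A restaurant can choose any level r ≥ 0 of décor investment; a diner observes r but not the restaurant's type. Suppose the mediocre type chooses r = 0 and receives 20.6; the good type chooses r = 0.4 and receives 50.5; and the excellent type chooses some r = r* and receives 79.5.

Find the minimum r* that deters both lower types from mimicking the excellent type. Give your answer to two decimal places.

5.72

Mediocre type (on-path payoff 20.6) won't mimic when 20.6 ≥ 79.5 − 10.3·r*, i.e. r* ≥ 5.72.
Good type (on-path payoff 50.5 − 6.1×0.4 = 48.06) won't mimic when 48.06 ≥ 79.5 − 6.1·r*, i.e. r* ≥ 5.15.
Both must hold, so r* = max(5.72, 5.15) = 5.72. The mediocre type's constraint binds.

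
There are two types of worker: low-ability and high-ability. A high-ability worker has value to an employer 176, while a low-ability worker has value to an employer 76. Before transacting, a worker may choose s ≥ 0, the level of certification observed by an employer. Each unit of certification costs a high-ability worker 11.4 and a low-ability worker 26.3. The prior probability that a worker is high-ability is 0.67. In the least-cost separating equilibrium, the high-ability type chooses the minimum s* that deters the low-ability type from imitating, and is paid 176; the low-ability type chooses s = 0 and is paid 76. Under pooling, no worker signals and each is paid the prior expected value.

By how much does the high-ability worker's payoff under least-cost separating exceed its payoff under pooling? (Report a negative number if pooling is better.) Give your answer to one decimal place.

-10.3

Least-cost separating signal: s* solves 76 = 176 − 26.3·s*, so s* = (176 − 76)/26.3 ≈ 3.8023.
High-ability type's separating payoff: 176 − 11.4 × s* = 176 − 11.4 × (176 − 76)/26.3 = 176 − 1140/26.3 ≈ 132.654.
Pooling payoff: 0.67 × 176 + 0.33 × 76 = 143.
Difference: 132.654 − 143 = -10.346, i.e. -10.3 to one decimal place.
The high-ability type would prefer the pooling outcome.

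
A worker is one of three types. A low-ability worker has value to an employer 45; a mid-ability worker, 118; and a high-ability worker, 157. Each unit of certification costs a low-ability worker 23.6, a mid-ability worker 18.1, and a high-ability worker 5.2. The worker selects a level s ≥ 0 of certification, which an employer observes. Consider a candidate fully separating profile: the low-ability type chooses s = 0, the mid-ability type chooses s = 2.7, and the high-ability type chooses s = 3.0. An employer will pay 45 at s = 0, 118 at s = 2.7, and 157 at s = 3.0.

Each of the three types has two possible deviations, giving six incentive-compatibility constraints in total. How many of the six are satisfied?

3

Low-ability (own payoff 45): to s=2.7 gives 118 − 23.6×2.7 = 54.28 → profitable ✗; to s=3.0 gives 157 − 23.6×3.0 = 86.2 → profitable ✗.
Mid-ability (own payoff 118 − 18.1×2.7 = 69.13): to s=0 gives 45 → no gain ✓; to s=3.0 gives 157 − 18.1×3.0 = 102.7 → profitable ✗.
High-ability (own payoff 157 − 5.2×3.0 = 141.4): to s=0 gives 45 → no gain ✓; to s=2.7 gives 118 − 5.2×2.7 = 103.96 → no gain ✓.
3 of the 6 constraints hold; not an equilibrium.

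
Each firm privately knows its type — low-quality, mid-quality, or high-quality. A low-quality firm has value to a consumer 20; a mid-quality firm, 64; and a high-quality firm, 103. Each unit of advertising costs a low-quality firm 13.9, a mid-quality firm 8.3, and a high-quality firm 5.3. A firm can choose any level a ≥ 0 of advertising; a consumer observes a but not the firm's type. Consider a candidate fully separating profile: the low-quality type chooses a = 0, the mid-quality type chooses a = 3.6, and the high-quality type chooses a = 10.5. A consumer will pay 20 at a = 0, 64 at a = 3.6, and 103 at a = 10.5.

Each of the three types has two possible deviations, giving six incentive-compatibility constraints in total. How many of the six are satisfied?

Low-quality (own payoff 20): to a=3.6 gives 64 − 13.9×3.6 = 13.96 → no gain ✓; to a=10.5 gives 103 − 13.9×10.5 = -42.95 → no gain ✓.
Mid-quality (own payoff 64 − 8.3×3.6 = 34.12): to a=0 gives 20 → no gain ✓; to a=10.5 gives 103 − 8.3×10.5 = 15.85 → no gain ✓.
High-quality (own payoff 103 − 5.3×10.5 = 47.35): to a=0 gives 20 → no gain ✓; to a=3.6 gives 64 − 5.3×3.6 = 44.92 → no gain ✓.
6 of the 6 constraints hold; this profile is a separating equilibrium.

6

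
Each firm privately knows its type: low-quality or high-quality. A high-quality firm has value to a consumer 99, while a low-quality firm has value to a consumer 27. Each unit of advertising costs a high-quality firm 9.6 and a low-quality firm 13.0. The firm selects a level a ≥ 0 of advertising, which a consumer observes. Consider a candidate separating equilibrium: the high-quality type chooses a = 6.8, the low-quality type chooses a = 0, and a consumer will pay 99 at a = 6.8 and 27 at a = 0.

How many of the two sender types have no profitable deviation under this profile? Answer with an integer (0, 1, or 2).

2

High-quality type: signal → 99 − 9.6 × 6.8 = 33.72; deviate to 0 → 27. IC holds (33.72 ≥ 27).
Low-quality type: stay at 0 → 27; mimic → 99 − 13.0 × 6.8 = 10.6. IC holds (27 ≥ 10.6).
2 of 2 constraints hold, so this is a separating equilibrium.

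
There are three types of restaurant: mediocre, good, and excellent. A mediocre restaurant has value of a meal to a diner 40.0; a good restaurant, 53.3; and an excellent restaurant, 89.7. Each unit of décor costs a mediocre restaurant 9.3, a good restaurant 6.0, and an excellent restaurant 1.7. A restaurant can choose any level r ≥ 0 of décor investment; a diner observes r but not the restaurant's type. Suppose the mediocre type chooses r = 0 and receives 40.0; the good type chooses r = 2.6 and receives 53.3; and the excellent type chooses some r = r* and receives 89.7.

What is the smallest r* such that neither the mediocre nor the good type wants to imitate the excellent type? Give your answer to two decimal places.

Mediocre type (on-path payoff 40.0) won't mimic when 40.0 ≥ 89.7 − 9.3·r*, i.e. r* ≥ 5.34.
Good type (on-path payoff 53.3 − 6.0×2.6 = 37.7) won't mimic when 37.7 ≥ 89.7 − 6.0·r*, i.e. r* ≥ 8.67.
Both must hold, so r* = max(5.34, 8.67) = 8.67. The good type's constraint binds.

8.67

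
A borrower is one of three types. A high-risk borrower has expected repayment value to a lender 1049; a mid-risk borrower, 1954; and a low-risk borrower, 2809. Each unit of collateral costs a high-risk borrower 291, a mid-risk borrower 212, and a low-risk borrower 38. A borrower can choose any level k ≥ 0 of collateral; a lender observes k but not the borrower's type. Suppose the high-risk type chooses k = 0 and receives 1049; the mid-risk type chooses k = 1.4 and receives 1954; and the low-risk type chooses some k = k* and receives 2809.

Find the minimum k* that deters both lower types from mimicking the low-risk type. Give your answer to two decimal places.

Mid-risk type (on-path payoff 1954 − 212×1.4 = 1657.2) won't mimic when 1657.2 ≥ 2809 − 212·k*, i.e. k* ≥ 5.43.
High-risk type (on-path payoff 1049) won't mimic when 1049 ≥ 2809 − 291·k*, i.e. k* ≥ 6.05.
Both must hold, so k* = max(6.05, 5.43) = 6.05. The high-risk type's constraint binds.

6.05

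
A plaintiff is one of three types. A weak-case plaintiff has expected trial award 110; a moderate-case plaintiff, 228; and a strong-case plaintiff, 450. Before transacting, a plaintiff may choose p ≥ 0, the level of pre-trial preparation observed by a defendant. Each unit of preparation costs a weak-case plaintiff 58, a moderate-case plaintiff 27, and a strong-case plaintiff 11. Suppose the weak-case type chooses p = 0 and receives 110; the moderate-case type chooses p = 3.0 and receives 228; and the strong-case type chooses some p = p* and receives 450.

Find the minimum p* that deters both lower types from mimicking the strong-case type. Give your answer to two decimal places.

11.22

Moderate-case type (on-path payoff 228 − 27×3.0 = 147) won't mimic when 147 ≥ 450 − 27·p*, i.e. p* ≥ 11.22.
Weak-case type (on-path payoff 110) won't mimic when 110 ≥ 450 − 58·p*, i.e. p* ≥ 5.86.
Both must hold, so p* = max(5.86, 11.22) = 11.22. The moderate-case type's constraint binds.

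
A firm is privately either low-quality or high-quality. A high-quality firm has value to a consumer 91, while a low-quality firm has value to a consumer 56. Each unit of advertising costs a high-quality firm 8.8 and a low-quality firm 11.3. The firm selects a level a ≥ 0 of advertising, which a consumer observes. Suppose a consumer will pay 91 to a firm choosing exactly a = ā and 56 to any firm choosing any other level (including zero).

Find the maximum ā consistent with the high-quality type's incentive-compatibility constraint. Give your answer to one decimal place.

Choosing ā yields the high-quality type 91 − 8.8·ā; choosing zero yields 56.
The high-quality type is indifferent at 91 − 8.8·ā = 56, i.e. ā = (91 − 56) / 8.8 ≈ 4.0.
For any ā above 4.0 the high-quality type would rather pool at zero, so separation collapses.

4.0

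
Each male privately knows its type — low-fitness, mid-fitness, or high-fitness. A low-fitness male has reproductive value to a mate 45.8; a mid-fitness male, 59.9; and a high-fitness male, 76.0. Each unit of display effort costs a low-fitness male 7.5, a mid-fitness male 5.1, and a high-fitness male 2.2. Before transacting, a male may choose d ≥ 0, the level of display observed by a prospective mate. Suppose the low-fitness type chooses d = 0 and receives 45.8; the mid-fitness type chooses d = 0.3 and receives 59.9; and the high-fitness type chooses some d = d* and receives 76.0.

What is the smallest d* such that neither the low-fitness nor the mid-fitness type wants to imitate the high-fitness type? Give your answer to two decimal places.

4.03

Low-fitness type (on-path payoff 45.8) won't mimic when 45.8 ≥ 76.0 − 7.5·d*, i.e. d* ≥ 4.03.
Mid-fitness type (on-path payoff 59.9 − 5.1×0.3 = 58.37) won't mimic when 58.37 ≥ 76.0 − 5.1·d*, i.e. d* ≥ 3.46.
Both must hold, so d* = max(4.03, 3.46) = 4.03. The low-fitness type's constraint binds.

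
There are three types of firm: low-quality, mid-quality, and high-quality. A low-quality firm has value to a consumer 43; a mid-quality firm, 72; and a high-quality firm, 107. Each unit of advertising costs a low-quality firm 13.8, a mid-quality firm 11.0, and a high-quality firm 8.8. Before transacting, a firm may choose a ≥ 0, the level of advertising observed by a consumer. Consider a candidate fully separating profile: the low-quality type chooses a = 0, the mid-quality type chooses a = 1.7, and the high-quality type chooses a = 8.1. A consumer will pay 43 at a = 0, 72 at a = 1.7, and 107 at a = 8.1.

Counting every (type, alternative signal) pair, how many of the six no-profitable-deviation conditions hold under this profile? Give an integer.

Mid-quality (own payoff 72 − 11.0×1.7 = 53.3): to a=0 gives 43 → no gain ✓; to a=8.1 gives 107 − 11.0×8.1 = 17.9 → no gain ✓.
Low-quality (own payoff 43): to a=1.7 gives 72 − 13.8×1.7 = 48.54 → profitable ✗; to a=8.1 gives 107 − 13.8×8.1 = -4.78 → no gain ✓.
High-quality (own payoff 107 − 8.8×8.1 = 35.72): to a=0 gives 43 → profitable ✗; to a=1.7 gives 72 − 8.8×1.7 = 57.04 → profitable ✗.
3 of the 6 constraints hold; not an equilibrium.

3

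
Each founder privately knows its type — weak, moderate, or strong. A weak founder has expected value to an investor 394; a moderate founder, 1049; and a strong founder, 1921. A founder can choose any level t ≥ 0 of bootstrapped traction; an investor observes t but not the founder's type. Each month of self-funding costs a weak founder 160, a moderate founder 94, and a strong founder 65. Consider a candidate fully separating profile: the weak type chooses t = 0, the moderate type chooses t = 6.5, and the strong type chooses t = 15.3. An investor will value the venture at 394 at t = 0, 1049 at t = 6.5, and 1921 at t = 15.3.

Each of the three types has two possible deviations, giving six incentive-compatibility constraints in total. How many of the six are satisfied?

Moderate (own payoff 1049 − 94×6.5 = 438): to t=0 gives 394 → no gain ✓; to t=15.3 gives 1921 − 94×15.3 = 482.8 → profitable ✗.
Strong (own payoff 1921 − 65×15.3 = 926.5): to t=0 gives 394 → no gain ✓; to t=6.5 gives 1049 − 65×6.5 = 626.5 → no gain ✓.
Weak (own payoff 394): to t=6.5 gives 1049 − 160×6.5 = 9 → no gain ✓; to t=15.3 gives 1921 − 160×15.3 = -527 → no gain ✓.
5 of the 6 constraints hold; not an equilibrium.

5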